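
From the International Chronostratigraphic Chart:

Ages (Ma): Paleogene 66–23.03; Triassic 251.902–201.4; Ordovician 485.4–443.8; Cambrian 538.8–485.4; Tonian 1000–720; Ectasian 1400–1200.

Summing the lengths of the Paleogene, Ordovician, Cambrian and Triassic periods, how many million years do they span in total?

188.472 million years

Duration is start − end for each: (66 − 23.03) + (485.4 − 443.8) + (538.8 − 485.4) + (251.902 − 201.4).
That is 42.97 + 41.6 + 53.4 + 50.502, which totals 188.472 million years.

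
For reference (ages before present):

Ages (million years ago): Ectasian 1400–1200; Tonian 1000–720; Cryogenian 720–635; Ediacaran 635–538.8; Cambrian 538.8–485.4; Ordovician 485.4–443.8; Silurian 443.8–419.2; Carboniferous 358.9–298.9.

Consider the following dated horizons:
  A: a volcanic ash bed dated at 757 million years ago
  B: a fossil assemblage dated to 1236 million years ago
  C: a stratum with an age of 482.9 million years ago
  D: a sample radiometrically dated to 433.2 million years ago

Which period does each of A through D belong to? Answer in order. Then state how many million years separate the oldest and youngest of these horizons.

A: 757 Ma lies in 1000–720 Ma, so Tonian.
B: 1236 Ma lies in 1400–1200 Ma, so Ectasian.
C: 482.9 Ma lies in 485.4–443.8 Ma, so Ordovician.
D: 433.2 Ma lies in 443.8–419.2 Ma, so Silurian.
Oldest = 1236 Ma, youngest = 433.2 Ma → span 802.8 Myr.

A — Tonian; B — Ectasian; C — Ordovician; D — Silurian; span 802.8 million years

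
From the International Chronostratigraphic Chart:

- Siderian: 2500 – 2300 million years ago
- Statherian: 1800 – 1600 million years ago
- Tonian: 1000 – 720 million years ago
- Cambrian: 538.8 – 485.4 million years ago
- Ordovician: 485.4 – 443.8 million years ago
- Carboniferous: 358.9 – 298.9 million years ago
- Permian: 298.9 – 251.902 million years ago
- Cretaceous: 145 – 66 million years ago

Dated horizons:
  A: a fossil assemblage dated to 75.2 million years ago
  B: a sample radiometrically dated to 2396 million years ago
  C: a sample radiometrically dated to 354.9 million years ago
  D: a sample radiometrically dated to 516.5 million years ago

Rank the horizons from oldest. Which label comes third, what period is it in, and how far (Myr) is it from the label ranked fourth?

Sorted oldest-first by Ma: B (2396), D (516.5), C (354.9), A (75.2).
The third oldest is C at 354.9 Ma, which lies in 358.9–298.9 Ma: the Carboniferous.
The fourth oldest is A at 75.2 Ma; separation = |354.9 − 75.2| = 279.7 Myr.

C, in the Carboniferous; 279.7 million years to A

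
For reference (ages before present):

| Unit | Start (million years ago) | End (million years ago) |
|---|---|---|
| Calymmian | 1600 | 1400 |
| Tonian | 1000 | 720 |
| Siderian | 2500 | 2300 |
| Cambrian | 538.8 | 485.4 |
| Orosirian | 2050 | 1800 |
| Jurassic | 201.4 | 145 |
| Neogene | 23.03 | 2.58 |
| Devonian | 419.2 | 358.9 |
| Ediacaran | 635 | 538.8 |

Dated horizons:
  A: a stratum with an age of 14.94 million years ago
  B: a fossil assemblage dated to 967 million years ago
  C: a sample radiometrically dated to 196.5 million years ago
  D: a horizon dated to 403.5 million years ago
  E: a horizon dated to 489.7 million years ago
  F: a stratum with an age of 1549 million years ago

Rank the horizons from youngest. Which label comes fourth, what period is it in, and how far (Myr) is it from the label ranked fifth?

Sorted youngest-first by Ma: A (14.94), C (196.5), D (403.5), E (489.7), B (967), F (1549).
The fourth youngest is E at 489.7 Ma, which lies in 538.8–485.4 Ma: the Cambrian.
The fifth youngest is B at 967 Ma; separation = |489.7 − 967| = 477.3 Myr.

E, in the Cambrian; 477.3 million years to B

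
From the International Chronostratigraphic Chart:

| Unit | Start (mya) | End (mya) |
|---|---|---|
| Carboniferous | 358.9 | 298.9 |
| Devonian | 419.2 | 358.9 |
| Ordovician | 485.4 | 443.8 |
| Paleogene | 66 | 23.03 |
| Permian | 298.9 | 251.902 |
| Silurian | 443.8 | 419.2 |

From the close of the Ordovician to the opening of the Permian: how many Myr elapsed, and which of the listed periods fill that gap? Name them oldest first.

144.9 million years; Silurian, Devonian, Carboniferous

The Ordovician closes at 443.8 Ma and the Permian opens at 298.9 Ma, so the interval is 443.8 − 298.9 = 144.9 Myr.
A period fits inside if it starts at or after 443.8 Ma and ends at or before 298.9 Ma; oldest first that gives Silurian, Devonian, Carboniferous.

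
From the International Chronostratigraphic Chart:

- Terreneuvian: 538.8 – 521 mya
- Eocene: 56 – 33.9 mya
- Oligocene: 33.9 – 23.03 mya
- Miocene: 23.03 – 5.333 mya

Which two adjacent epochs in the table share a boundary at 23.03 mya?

The Oligocene ends at 23.03 mya and the Miocene begins at 23.03 mya, so they share that boundary.

Oligocene and Miocene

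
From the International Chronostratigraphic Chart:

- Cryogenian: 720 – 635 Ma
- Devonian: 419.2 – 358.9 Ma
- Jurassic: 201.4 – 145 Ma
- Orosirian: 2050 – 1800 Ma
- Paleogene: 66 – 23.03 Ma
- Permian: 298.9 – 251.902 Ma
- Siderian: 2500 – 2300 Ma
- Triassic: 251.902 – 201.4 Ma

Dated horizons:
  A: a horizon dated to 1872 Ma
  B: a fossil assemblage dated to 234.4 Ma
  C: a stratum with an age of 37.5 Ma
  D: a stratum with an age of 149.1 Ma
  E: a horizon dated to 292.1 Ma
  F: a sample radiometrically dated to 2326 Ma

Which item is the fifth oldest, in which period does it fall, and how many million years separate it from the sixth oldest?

Sorted oldest-first by Ma: F (2326), A (1872), E (292.1), B (234.4), D (149.1), C (37.5).
The fifth oldest is D at 149.1 Ma, which lies in 201.4–145 Ma: the Jurassic.
The sixth oldest is C at 37.5 Ma; separation = |149.1 − 37.5| = 111.6 Myr.

D, in the Jurassic; 111.6 million years to C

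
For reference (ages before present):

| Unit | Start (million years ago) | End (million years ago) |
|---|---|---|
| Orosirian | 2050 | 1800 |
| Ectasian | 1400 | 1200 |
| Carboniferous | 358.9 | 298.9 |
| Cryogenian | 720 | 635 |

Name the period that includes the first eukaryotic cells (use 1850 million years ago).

1850 Ma lies between 2050 and 1800 Ma, so it falls in the Orosirian.

Orosirian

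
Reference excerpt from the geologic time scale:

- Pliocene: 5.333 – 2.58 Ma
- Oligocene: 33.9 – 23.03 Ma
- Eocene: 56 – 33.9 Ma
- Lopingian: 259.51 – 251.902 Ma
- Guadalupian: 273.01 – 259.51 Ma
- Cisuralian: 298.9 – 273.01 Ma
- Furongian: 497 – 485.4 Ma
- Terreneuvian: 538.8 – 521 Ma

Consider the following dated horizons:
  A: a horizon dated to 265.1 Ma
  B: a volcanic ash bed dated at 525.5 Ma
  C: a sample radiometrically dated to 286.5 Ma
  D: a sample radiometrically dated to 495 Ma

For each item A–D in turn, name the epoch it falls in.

A — Guadalupian; B — Terreneuvian; C — Cisuralian; D — Furongian

Match each age against the start–end ranges in the excerpt: A = 265.1 Ma → Guadalupian (273.01–259.51); B = 525.5 Ma → Terreneuvian (538.8–521); C = 286.5 Ma → Cisuralian (298.9–273.01); D = 495 Ma → Furongian (497–485.4).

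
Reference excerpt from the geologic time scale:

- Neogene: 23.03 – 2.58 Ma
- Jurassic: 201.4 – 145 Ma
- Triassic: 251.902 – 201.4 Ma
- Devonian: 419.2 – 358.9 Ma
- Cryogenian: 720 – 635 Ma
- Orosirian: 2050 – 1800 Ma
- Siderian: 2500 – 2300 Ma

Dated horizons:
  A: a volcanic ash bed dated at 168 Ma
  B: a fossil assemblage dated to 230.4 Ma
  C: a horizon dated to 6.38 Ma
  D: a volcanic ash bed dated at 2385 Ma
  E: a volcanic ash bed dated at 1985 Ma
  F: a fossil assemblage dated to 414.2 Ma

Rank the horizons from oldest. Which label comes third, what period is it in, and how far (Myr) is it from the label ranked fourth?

F, in the Devonian; 183.8 million years to B

Sorted oldest-first by Ma: D (2385), E (1985), F (414.2), B (230.4), A (168), C (6.38).
The third oldest is F at 414.2 Ma, which lies in 419.2–358.9 Ma: the Devonian.
The fourth oldest is B at 230.4 Ma; separation = |414.2 − 230.4| = 183.8 Myr.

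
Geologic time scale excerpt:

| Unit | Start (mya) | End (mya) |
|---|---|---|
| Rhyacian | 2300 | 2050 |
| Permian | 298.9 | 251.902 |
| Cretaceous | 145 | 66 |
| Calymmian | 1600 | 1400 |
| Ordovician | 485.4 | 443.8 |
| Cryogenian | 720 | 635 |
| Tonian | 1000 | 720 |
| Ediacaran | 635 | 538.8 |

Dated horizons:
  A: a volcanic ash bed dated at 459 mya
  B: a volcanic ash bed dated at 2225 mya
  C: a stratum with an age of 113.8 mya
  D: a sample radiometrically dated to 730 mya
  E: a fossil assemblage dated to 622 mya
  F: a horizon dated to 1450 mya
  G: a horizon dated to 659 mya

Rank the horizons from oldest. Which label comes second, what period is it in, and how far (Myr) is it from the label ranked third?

F, in the Calymmian; 720 million years to D

Sorted oldest-first by Ma: B (2225), F (1450), D (730), G (659), E (622), A (459), C (113.8).
The second oldest is F at 1450 Ma, which lies in 1600–1400 Ma: the Calymmian.
The third oldest is D at 730 Ma; separation = |1450 − 730| = 720 Myr.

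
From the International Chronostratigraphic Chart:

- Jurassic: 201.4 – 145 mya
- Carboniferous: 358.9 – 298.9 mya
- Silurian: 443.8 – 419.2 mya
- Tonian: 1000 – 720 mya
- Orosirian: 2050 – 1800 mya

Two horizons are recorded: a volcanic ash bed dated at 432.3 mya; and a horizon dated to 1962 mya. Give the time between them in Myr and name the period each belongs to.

1529.7 million years apart; the first in the Silurian, the second in the Orosirian

Elapsed time: 1962 − 432.3 = 1529.7 Myr.
432.3 Ma lies within 443.8–419.2 Ma: Silurian.
1962 Ma lies within 2050–1800 Ma: Orosirian.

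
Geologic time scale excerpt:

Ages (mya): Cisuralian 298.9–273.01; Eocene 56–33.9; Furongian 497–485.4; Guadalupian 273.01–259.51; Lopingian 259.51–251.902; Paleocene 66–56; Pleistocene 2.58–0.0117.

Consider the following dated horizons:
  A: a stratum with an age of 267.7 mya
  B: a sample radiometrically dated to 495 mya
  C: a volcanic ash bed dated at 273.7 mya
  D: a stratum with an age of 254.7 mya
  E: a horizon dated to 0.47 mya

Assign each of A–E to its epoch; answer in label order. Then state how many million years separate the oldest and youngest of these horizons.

A: 267.7 Ma lies in 273.01–259.51 Ma, so Guadalupian.
B: 495 Ma lies in 497–485.4 Ma, so Furongian.
C: 273.7 Ma lies in 298.9–273.01 Ma, so Cisuralian.
D: 254.7 Ma lies in 259.51–251.902 Ma, so Lopingian.
E: 0.47 Ma lies in 2.58–0.0117 Ma, so Pleistocene.
Oldest = 495 Ma, youngest = 0.47 Ma → span 494.53 Myr.

A — Guadalupian; B — Furongian; C — Cisuralian; D — Lopingian; E — Pleistocene; span 494.53 million years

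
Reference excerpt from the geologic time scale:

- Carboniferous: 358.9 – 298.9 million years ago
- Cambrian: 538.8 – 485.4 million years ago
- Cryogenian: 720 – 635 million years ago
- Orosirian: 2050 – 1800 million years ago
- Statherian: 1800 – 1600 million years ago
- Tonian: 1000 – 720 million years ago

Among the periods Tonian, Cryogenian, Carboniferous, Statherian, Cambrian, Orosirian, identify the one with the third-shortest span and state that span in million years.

Durations: Tonian 280; Cryogenian 85; Carboniferous 60; Statherian 200; Cambrian 53.4; Orosirian 250 Myr.
Sorted shortest-first: Cambrian (53.4), Carboniferous (60), Cryogenian (85), Statherian (200), Orosirian (250), Tonian (280).
The third shortest is Cryogenian at 85 Myr.

Cryogenian, 85 million years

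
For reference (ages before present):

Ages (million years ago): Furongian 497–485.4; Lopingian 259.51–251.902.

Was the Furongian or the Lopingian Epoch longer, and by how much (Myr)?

Furongian, by 3.992 million years

Furongian: 497 − 485.4 = 11.6 Myr.
Lopingian: 259.51 − 251.902 = 7.608 Myr.
Difference: 11.6 − 7.608 = 3.992 Myr, so the Furongian was longer.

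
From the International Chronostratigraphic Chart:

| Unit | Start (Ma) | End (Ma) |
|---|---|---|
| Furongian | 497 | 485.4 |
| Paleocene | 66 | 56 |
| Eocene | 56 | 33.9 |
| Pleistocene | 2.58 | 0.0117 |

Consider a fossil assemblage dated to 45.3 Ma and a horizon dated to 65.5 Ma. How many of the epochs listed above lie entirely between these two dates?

0

Checking each listed span, none has both start < 65.5 Ma and end > 45.3 Ma — every epoch straddles one of the two dates or lies outside them — so the count is 0.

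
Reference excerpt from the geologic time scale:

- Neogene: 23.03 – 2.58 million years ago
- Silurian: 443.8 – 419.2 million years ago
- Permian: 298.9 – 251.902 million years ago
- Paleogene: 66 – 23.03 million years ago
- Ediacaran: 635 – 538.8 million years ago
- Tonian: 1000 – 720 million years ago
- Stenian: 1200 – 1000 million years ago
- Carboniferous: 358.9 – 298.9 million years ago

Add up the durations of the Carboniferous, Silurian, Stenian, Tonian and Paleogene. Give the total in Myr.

Each duration: Carboniferous = 60; Silurian = 24.6; Stenian = 200; Tonian = 280; Paleogene = 42.97.
Sum: 60 + 24.6 + 200 + 280 + 42.97 = 607.57 Myr.

607.57 million years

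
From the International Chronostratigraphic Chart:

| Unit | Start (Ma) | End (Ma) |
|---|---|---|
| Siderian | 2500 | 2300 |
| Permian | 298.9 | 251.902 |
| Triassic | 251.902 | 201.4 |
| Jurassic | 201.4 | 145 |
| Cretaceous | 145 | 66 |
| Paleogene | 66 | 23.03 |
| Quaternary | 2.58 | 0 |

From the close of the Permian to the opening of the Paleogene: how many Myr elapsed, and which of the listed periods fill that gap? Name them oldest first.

185.902 million years; Triassic, Jurassic, Cretaceous

End of Permian = 251.902 Ma; start of Paleogene = 66 Ma.
Gap = 251.902 − 66 = 185.902 Myr.
Periods wholly inside 251.902–66 Ma: Triassic (251.902–201.4), Jurassic (201.4–145), Cretaceous (145–66).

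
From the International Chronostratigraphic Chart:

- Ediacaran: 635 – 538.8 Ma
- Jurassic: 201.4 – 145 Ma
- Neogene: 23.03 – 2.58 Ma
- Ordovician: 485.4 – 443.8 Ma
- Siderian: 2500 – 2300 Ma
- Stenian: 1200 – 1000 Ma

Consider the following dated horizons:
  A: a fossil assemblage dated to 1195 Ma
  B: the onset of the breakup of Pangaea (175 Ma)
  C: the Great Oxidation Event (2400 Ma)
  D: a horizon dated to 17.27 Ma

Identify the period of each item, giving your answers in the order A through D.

Match each age against the start–end ranges in the excerpt: A = 1195 Ma → Stenian (1200–1000); B = 175 Ma → Jurassic (201.4–145); C = 2400 Ma → Siderian (2500–2300); D = 17.27 Ma → Neogene (23.03–2.58).

A — Stenian; B — Jurassic; C — Siderian; D — Neogene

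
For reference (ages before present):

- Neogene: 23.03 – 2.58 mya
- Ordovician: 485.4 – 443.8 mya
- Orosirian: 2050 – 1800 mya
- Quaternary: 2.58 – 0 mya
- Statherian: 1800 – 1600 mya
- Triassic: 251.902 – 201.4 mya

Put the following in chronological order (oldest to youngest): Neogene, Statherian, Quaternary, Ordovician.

Read off each span (Ma): Neogene 23.03–2.58; Statherian 1800–1600; Quaternary 2.58–0; Ordovician 485.4–443.8.
Larger Ma is older, so oldest→youngest is Statherian, Ordovician, Neogene, Quaternary.

Statherian → Ordovician → Neogene → Quaternary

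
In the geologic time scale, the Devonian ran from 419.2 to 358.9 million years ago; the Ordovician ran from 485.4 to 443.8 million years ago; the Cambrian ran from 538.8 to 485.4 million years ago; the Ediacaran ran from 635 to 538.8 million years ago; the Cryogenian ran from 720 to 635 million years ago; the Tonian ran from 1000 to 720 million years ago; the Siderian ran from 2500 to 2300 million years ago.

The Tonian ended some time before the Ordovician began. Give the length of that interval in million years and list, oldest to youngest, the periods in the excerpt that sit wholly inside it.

End of Tonian = 720 Ma; start of Ordovician = 485.4 Ma.
Gap = 720 − 485.4 = 234.6 Myr.
Periods wholly inside 720–485.4 Ma: Cryogenian (720–635), Ediacaran (635–538.8), Cambrian (538.8–485.4).

234.6 million years; Cryogenian, Ediacaran, Cambrian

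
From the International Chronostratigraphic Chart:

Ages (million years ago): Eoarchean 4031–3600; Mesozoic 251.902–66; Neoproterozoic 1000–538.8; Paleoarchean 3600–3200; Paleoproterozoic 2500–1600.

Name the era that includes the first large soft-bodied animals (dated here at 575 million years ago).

Neoproterozoic

575 Ma lies between 1000 and 538.8 Ma, so it falls in the Neoproterozoic.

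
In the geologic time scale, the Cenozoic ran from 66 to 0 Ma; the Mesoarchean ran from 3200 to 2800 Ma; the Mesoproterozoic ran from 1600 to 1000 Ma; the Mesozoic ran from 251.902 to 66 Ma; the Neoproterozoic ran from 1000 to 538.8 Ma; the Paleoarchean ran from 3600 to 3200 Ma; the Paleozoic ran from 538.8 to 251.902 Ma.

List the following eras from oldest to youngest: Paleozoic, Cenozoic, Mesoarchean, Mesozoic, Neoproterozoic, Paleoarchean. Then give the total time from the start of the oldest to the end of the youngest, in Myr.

Paleoarchean → Mesoarchean → Neoproterozoic → Paleozoic → Mesozoic → Cenozoic; total span 3600 Myr

Start ages (Ma): Paleoarchean 3600, Mesoarchean 3200, Neoproterozoic 1000, Paleozoic 538.8, Mesozoic 251.902, Cenozoic 66.
Ordered oldest to youngest: Paleoarchean, Mesoarchean, Neoproterozoic, Paleozoic, Mesozoic, Cenozoic.
Span = 3600 − 0 = 3600 Myr.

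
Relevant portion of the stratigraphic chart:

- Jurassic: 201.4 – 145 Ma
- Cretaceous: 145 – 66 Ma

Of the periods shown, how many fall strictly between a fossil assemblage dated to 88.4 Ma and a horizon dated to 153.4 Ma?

0

The older date is 153.4 Ma and the younger is 88.4 Ma.
No period both begins after 153.4 Ma and ends before 88.4 Ma, so the count is 0.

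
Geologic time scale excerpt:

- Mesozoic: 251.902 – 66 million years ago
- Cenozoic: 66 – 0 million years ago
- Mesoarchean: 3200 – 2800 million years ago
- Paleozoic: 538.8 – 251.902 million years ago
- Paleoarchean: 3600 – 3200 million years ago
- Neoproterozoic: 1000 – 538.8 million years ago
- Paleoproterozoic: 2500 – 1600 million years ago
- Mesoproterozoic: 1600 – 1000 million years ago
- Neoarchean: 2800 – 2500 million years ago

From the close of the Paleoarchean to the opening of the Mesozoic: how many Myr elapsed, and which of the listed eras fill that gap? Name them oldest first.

End of Paleoarchean = 3200 Ma; start of Mesozoic = 251.902 Ma.
Gap = 3200 − 251.902 = 2948.098 Myr.
Eras wholly inside 3200–251.902 Ma: Mesoarchean (3200–2800), Neoarchean (2800–2500), Paleoproterozoic (2500–1600), Mesoproterozoic (1600–1000), Neoproterozoic (1000–538.8), Paleozoic (538.8–251.902).

2948.098 million years; Mesoarchean, Neoarchean, Paleoproterozoic, Mesoproterozoic, Neoproterozoic, Paleozoic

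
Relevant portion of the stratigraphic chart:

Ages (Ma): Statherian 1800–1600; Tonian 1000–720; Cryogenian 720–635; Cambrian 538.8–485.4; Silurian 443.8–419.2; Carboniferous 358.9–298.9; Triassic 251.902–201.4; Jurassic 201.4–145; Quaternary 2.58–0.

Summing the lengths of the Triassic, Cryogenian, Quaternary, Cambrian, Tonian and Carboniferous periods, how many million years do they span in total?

531.482 million years

Each duration: Triassic = 50.502; Cryogenian = 85; Quaternary = 2.58; Cambrian = 53.4; Tonian = 280; Carboniferous = 60.
Sum: 50.502 + 85 + 2.58 + 53.4 + 280 + 60 = 531.482 Myr.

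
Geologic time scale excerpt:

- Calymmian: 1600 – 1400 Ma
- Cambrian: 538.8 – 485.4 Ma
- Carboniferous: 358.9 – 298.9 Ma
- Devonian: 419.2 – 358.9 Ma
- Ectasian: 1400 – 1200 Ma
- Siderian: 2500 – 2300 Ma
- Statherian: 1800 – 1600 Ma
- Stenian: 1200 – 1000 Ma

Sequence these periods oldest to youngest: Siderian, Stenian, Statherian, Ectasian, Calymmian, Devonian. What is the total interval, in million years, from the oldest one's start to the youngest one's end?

From the excerpt: Siderian 2500–2300; Stenian 1200–1000; Statherian 1800–1600; Ectasian 1400–1200; Calymmian 1600–1400; Devonian 419.2–358.9 (Ma).
Larger Ma is earlier, so the oldest is Siderian and the youngest is Devonian; oldest to youngest: Siderian, Statherian, Calymmian, Ectasian, Stenian, Devonian.
Oldest start 2500 minus youngest end 358.9 gives 2141.1 Myr overall.

Siderian → Statherian → Calymmian → Ectasian → Stenian → Devonian; total span 2141.1 Myr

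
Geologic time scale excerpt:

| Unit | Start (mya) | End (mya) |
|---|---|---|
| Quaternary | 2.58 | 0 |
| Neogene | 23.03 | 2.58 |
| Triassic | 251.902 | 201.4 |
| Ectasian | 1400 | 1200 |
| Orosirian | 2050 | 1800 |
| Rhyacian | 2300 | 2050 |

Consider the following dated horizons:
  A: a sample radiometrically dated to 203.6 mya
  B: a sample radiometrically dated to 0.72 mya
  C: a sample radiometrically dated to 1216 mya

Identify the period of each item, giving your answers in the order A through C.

Match each age against the start–end ranges in the excerpt: A = 203.6 Ma → Triassic (251.902–201.4); B = 0.72 Ma → Quaternary (2.58–0); C = 1216 Ma → Ectasian (1400–1200).

A — Triassic; B — Quaternary; C — Ectasian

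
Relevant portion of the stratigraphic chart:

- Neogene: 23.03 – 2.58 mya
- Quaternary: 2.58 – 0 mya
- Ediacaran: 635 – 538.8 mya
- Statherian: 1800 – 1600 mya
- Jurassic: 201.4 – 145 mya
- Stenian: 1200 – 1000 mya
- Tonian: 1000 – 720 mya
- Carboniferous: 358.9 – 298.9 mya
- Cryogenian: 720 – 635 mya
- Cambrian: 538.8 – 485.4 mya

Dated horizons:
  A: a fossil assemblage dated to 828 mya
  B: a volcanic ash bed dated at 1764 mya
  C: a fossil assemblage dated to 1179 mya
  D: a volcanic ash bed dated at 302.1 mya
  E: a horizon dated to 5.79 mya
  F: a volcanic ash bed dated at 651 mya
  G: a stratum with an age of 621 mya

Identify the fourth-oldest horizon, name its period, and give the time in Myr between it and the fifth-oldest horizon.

Sorted oldest-first by Ma: B (1764), C (1179), A (828), F (651), G (621), D (302.1), E (5.79).
The fourth oldest is F at 651 Ma, which lies in 720–635 Ma: the Cryogenian.
The fifth oldest is G at 621 Ma; separation = |651 − 621| = 30 Myr.

F, in the Cryogenian; 30 million years to G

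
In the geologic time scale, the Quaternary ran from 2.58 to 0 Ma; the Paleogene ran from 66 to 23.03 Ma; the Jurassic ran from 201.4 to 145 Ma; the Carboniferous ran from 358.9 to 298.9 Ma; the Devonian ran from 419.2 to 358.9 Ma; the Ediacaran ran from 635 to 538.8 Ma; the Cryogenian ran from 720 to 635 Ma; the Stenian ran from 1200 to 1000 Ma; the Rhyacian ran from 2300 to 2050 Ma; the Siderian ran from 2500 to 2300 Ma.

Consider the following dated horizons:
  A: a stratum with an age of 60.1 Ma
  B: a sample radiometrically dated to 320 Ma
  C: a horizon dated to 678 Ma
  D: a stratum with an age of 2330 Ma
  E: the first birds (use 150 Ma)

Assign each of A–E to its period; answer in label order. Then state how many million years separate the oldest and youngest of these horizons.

A — Paleogene; B — Carboniferous; C — Cryogenian; D — Siderian; E — Jurassic; span 2269.9 million years

Match each age against the start–end ranges in the excerpt: A = 60.1 Ma → Paleogene (66–23.03); B = 320 Ma → Carboniferous (358.9–298.9); C = 678 Ma → Cryogenian (720–635); D = 2330 Ma → Siderian (2500–2300); E = 150 Ma → Jurassic (201.4–145).
The largest age is 2330 Ma and the smallest is 60.1 Ma; their difference is 2269.9 Myr.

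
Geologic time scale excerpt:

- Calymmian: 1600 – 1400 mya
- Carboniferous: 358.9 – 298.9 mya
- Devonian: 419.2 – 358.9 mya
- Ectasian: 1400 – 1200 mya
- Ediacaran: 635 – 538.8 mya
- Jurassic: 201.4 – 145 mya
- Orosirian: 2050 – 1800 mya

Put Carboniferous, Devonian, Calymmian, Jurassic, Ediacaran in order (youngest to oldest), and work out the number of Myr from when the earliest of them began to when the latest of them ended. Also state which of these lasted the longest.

Jurassic → Carboniferous → Devonian → Ediacaran → Calymmian; total span 1455 Myr; longest is Calymmian

From the excerpt: Carboniferous 358.9–298.9; Devonian 419.2–358.9; Calymmian 1600–1400; Jurassic 201.4–145; Ediacaran 635–538.8 (Ma).
Larger Ma is earlier, so the oldest is Calymmian and the youngest is Jurassic; youngest to oldest: Jurassic, Carboniferous, Devonian, Ediacaran, Calymmian.
Oldest start 1600 minus youngest end 145 gives 1455 Myr overall.
Individual lengths (start − end): Devonian 60.3; Jurassic 56.4; Calymmian 200; Ediacaran 96.2; Carboniferous 60. The largest is Calymmian at 200 Myr.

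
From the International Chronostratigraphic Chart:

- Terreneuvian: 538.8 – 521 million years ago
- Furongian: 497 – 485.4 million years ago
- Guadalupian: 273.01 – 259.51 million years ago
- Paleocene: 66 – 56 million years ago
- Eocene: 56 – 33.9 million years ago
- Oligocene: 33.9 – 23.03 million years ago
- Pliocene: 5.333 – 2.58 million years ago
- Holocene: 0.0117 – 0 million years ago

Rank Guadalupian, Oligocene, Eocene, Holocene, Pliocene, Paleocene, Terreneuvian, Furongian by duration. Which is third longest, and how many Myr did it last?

Guadalupian, 13.5 million years

Durations: Guadalupian 13.5; Oligocene 10.87; Eocene 22.1; Holocene 0.0117; Pliocene 2.753; Paleocene 10; Terreneuvian 17.8; Furongian 11.6 Myr.
Sorted longest-first: Eocene (22.1), Terreneuvian (17.8), Guadalupian (13.5), Furongian (11.6), Oligocene (10.87), Paleocene (10), Pliocene (2.753), Holocene (0.0117).
The third longest is Guadalupian at 13.5 Myr.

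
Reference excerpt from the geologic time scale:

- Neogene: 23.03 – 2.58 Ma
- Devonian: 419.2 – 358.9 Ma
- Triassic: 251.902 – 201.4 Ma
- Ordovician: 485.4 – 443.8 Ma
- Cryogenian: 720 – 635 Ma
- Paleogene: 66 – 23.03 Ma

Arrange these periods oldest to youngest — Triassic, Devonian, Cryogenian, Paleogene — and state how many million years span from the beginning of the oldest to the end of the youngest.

Cryogenian → Devonian → Triassic → Paleogene; total span 696.97 Myr

From the excerpt: Triassic 251.902–201.4; Devonian 419.2–358.9; Cryogenian 720–635; Paleogene 66–23.03 (Ma).
Larger Ma is earlier, so the oldest is Cryogenian and the youngest is Paleogene; oldest to youngest: Cryogenian, Devonian, Triassic, Paleogene.
Oldest start 720 minus youngest end 23.03 gives 696.97 Myr overall.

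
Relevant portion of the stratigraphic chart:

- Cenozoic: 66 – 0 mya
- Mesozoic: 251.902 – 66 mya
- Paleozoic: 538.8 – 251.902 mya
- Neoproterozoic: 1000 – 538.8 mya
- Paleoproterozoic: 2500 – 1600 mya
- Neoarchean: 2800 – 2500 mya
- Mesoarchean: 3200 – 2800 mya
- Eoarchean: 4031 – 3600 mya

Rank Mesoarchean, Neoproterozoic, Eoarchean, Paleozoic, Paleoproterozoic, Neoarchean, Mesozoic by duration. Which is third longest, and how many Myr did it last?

Durations: Mesoarchean 400; Neoproterozoic 461.2; Eoarchean 431; Paleozoic 286.898; Paleoproterozoic 900; Neoarchean 300; Mesozoic 185.902 Myr.
Sorted longest-first: Paleoproterozoic (900), Neoproterozoic (461.2), Eoarchean (431), Mesoarchean (400), Neoarchean (300), Paleozoic (286.898), Mesozoic (185.902).
The third longest is Eoarchean at 431 Myr.

Eoarchean, 431 million years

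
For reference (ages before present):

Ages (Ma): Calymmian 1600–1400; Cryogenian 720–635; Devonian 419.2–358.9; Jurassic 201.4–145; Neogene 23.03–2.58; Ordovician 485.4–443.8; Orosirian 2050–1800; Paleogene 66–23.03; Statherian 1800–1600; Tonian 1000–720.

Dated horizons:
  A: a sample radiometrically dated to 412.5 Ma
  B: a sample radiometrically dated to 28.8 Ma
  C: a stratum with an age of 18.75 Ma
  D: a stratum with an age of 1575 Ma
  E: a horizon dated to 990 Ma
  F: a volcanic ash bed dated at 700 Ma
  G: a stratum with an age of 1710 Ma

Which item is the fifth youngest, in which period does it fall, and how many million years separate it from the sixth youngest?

E, in the Tonian; 585 million years to D

Sorted youngest-first by Ma: C (18.75), B (28.8), A (412.5), F (700), E (990), D (1575), G (1710).
The fifth youngest is E at 990 Ma, which lies in 1000–720 Ma: the Tonian.
The sixth youngest is D at 1575 Ma; separation = |990 − 1575| = 585 Myr.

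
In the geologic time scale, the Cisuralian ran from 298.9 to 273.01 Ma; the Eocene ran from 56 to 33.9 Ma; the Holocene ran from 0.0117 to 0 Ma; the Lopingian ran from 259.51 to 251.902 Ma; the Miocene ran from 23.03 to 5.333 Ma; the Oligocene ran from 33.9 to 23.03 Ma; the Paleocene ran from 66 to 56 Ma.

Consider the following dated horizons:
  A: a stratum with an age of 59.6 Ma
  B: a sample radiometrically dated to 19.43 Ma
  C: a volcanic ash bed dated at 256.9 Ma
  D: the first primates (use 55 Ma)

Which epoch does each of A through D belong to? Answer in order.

A: 59.6 Ma lies in 66–56 Ma, so Paleocene.
B: 19.43 Ma lies in 23.03–5.333 Ma, so Miocene.
C: 256.9 Ma lies in 259.51–251.902 Ma, so Lopingian.
D: 55 Ma lies in 56–33.9 Ma, so Eocene.

A — Paleocene; B — Miocene; C — Lopingian; D — Eocene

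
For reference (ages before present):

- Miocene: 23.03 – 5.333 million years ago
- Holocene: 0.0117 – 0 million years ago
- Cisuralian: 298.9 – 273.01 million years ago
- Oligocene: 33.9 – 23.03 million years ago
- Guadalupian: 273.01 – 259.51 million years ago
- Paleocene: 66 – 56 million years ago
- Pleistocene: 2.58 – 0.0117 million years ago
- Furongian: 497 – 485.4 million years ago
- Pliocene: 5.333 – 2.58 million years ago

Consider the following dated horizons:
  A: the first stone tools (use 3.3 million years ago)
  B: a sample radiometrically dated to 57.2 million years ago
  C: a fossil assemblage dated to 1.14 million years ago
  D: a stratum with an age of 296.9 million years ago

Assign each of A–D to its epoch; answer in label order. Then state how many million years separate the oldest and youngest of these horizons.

A — Pliocene; B — Paleocene; C — Pleistocene; D — Cisuralian; span 295.76 million years

A: 3.3 Ma lies in 5.333–2.58 Ma, so Pliocene.
B: 57.2 Ma lies in 66–56 Ma, so Paleocene.
C: 1.14 Ma lies in 2.58–0.0117 Ma, so Pleistocene.
D: 296.9 Ma lies in 298.9–273.01 Ma, so Cisuralian.
Oldest = 296.9 Ma, youngest = 1.14 Ma → span 295.76 Myr.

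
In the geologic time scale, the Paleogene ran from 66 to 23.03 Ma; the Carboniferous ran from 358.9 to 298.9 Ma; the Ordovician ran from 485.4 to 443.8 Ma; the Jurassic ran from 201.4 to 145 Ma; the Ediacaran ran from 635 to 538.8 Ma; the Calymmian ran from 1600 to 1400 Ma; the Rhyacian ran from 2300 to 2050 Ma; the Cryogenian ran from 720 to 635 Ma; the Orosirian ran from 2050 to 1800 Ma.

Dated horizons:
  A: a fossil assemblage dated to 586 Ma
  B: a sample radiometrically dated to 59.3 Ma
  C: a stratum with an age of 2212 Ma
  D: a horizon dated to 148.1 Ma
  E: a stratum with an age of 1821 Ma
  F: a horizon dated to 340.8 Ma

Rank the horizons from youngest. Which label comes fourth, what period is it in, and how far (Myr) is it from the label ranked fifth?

Sorted youngest-first by Ma: B (59.3), D (148.1), F (340.8), A (586), E (1821), C (2212).
The fourth youngest is A at 586 Ma, which lies in 635–538.8 Ma: the Ediacaran.
The fifth youngest is E at 1821 Ma; separation = |586 − 1821| = 1235 Myr.

A, in the Ediacaran; 1235 million years to E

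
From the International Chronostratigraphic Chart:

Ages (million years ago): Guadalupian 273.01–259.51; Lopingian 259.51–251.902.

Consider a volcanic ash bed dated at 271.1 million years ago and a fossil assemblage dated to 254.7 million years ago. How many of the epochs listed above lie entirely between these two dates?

0

Checking each listed span, none has both start < 271.1 Ma and end > 254.7 Ma — every epoch straddles one of the two dates or lies outside them — so the count is 0.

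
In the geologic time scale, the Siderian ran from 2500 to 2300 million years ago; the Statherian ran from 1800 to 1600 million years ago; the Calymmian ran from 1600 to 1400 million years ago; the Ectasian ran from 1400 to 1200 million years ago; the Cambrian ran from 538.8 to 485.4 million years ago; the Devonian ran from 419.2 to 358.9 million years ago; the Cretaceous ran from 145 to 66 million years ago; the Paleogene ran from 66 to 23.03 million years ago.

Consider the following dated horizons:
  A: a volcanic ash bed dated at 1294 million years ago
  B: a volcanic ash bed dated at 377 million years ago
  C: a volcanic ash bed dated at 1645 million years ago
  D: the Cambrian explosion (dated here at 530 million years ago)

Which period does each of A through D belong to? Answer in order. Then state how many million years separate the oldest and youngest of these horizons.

A — Ectasian; B — Devonian; C — Statherian; D — Cambrian; span 1268 million years

A: 1294 Ma lies in 1400–1200 Ma, so Ectasian.
B: 377 Ma lies in 419.2–358.9 Ma, so Devonian.
C: 1645 Ma lies in 1800–1600 Ma, so Statherian.
D: 530 Ma lies in 538.8–485.4 Ma, so Cambrian.
Oldest = 1645 Ma, youngest = 377 Ma → span 1268 Myr.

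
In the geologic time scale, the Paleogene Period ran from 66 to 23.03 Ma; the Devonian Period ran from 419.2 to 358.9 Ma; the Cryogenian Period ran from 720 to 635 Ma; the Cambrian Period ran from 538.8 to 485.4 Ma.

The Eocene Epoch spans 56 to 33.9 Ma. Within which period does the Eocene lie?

Paleogene

The Eocene (56–33.9 Ma) lies entirely within 66–23.03 Ma, the Paleogene Period.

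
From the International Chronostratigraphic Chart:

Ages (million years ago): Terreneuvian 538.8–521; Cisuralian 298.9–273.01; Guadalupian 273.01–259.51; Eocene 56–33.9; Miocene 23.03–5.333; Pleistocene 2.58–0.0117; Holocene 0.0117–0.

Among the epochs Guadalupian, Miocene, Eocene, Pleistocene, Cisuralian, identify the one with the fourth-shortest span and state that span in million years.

Eocene, 22.1 million years

Start − end for each: Guadalupian 273.01 − 259.51 = 13.5; Miocene 23.03 − 5.333 = 17.697; Eocene 56 − 33.9 = 22.1; Pleistocene 2.58 − 0.0117 = 2.5683; Cisuralian 298.9 − 273.01 = 25.89.
Ranking these from shortest: Pleistocene < Guadalupian < Miocene < Eocene < Cisuralian.
Position 4 in that ranking is Eocene, which lasted 22.1 Myr.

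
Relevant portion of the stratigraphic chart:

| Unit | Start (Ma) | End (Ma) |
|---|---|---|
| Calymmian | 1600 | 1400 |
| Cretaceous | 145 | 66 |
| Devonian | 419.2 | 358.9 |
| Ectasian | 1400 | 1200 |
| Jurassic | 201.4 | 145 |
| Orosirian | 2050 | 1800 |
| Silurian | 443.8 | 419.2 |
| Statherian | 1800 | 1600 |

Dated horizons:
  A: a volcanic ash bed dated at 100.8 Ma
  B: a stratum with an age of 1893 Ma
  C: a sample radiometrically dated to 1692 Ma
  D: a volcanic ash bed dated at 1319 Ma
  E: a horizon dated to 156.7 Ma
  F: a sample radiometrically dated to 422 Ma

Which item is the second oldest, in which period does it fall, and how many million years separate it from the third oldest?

C, in the Statherian; 373 million years to D

Larger Ma means older, so oldest first: B 1893 > C 1692 > D 1319 > F 422 > E 156.7 > A 100.8.
Counting 2 along gives C (1692 Ma); the excerpt puts that inside the Statherian, 1800–1600 Ma.
Next in line is D (1319 Ma), and 1692 − 1319 = 373 Myr.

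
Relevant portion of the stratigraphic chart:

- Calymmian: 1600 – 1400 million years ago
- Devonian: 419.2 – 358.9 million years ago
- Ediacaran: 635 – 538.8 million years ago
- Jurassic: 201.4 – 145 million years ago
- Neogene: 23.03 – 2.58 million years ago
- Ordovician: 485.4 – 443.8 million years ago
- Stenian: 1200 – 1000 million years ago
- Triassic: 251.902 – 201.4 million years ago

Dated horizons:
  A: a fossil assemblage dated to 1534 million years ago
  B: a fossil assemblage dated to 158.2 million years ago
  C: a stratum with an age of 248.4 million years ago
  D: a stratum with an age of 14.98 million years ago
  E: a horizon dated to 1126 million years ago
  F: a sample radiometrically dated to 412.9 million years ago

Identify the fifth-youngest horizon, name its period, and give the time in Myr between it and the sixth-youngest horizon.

Sorted youngest-first by Ma: D (14.98), B (158.2), C (248.4), F (412.9), E (1126), A (1534).
The fifth youngest is E at 1126 Ma, which lies in 1200–1000 Ma: the Stenian.
The sixth youngest is A at 1534 Ma; separation = |1126 − 1534| = 408 Myr.

E, in the Stenian; 408 million years to A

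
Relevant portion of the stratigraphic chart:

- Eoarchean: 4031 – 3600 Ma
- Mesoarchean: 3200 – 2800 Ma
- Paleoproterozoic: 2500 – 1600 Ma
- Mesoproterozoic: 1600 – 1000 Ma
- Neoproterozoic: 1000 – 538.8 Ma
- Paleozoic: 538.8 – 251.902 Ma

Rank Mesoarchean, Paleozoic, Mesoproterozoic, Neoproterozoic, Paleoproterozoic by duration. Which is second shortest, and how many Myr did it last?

Durations: Mesoarchean 400; Paleozoic 286.898; Mesoproterozoic 600; Neoproterozoic 461.2; Paleoproterozoic 900 Myr.
Sorted shortest-first: Paleozoic (286.898), Mesoarchean (400), Neoproterozoic (461.2), Mesoproterozoic (600), Paleoproterozoic (900).
The second shortest is Mesoarchean at 400 Myr.

Mesoarchean, 400 million years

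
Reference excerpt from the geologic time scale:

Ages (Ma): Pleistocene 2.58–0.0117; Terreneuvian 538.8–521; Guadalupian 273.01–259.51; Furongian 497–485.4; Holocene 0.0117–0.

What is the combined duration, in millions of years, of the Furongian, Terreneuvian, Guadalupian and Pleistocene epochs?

45.4683 million years

Each duration: Furongian = 11.6; Terreneuvian = 17.8; Guadalupian = 13.5; Pleistocene = 2.5683.
Sum: 11.6 + 17.8 + 13.5 + 2.5683 = 45.4683 Myr.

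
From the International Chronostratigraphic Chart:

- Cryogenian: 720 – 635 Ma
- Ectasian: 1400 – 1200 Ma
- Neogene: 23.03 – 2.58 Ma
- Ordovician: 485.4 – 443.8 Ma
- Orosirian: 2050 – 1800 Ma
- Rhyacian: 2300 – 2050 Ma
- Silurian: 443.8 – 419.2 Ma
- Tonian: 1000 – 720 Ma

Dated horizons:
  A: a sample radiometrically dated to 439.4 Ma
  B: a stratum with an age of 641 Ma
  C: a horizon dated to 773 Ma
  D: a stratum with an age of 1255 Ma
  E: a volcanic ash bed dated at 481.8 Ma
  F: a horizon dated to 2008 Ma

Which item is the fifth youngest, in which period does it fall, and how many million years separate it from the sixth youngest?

D, in the Ectasian; 753 million years to F

Smaller Ma means younger, so youngest first: A 439.4 < E 481.8 < B 641 < C 773 < D 1255 < F 2008.
Counting 5 along gives D (1255 Ma); the excerpt puts that inside the Ectasian, 1400–1200 Ma.
Next in line is F (2008 Ma), and 2008 − 1255 = 753 Myr.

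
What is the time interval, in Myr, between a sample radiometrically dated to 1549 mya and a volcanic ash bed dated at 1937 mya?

388 million years

1937 − 1549 = 388 million years.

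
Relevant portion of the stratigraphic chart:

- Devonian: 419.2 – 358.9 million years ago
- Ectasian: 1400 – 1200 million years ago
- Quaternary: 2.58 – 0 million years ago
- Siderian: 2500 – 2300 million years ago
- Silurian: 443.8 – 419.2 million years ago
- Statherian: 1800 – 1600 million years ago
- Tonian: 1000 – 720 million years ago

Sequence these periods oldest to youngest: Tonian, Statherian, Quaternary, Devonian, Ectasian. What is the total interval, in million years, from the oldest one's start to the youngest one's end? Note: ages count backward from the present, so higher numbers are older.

Start ages (Ma): Statherian 1800, Ectasian 1400, Tonian 1000, Devonian 419.2, Quaternary 2.58.
Ordered oldest to youngest: Statherian, Ectasian, Tonian, Devonian, Quaternary.
Span = 1800 − 0 = 1800 Myr.

Statherian, Ectasian, Tonian, Devonian, Quaternary; total span 1800 Myr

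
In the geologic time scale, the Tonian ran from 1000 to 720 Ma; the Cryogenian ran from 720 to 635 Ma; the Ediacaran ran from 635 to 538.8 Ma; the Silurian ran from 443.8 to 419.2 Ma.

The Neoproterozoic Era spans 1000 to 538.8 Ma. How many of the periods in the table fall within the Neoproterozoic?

3

Periods inside 1000–538.8 Ma: Tonian, Cryogenian, Ediacaran — 3 in total.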